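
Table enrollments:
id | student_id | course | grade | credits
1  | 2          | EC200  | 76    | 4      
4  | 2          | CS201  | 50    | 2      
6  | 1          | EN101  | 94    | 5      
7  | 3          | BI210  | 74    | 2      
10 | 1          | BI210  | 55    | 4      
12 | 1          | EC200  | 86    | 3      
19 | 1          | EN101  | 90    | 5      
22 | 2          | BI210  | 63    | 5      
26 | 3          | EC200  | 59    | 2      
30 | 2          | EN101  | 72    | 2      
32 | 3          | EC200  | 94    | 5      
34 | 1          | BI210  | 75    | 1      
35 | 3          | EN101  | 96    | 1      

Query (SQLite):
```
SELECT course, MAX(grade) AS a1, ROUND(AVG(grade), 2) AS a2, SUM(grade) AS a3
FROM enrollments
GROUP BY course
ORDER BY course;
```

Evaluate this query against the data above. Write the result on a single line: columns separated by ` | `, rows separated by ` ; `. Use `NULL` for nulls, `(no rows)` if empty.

BI210 | 75 | 66.75 | 267 ; CS201 | 50 | 50 | 50 ; EC200 | 94 | 78.75 | 315 ; EN101 | 96 | 88 | 352

Group enrollments by course.
Per group compute: MAX(grade), ROUND(AVG(grade), 2), SUM(grade).
  BI210: ids {7, 10, 22, 34} → MAX(grade)=75, ROUND(AVG(grade), 2)=66.75, SUM(grade)=267
  CS201: ids {4} → MAX(grade)=50, ROUND(AVG(grade), 2)=50, SUM(grade)=50
  EC200: ids {1, 12, 26, 32} → MAX(grade)=94, ROUND(AVG(grade), 2)=78.75, SUM(grade)=315
  EN101: ids {6, 19, 30, 35} → MAX(grade)=96, ROUND(AVG(grade), 2)=88, SUM(grade)=352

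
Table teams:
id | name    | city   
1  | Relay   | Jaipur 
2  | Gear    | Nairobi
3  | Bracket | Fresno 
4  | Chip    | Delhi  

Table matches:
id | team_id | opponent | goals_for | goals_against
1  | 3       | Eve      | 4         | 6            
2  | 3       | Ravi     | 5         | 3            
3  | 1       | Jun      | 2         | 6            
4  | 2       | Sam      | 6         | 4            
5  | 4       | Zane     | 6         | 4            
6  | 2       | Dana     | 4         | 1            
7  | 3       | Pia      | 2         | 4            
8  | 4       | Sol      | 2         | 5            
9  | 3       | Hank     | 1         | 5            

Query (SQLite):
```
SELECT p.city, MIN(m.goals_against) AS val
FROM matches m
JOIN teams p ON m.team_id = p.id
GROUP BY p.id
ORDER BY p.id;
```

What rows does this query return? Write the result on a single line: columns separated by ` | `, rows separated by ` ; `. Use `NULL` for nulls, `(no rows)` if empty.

Join each matches row to its teams via team_id.
Group joined rows by teams.id; compute MIN(m.goals_against) per group.
  1: ids {3} → MIN(m.goals_against)=6
  2: ids {4, 6} → MIN(m.goals_against)=1
  3: ids {1, 2, 7, 9} → MIN(m.goals_against)=3
  4: ids {5, 8} → MIN(m.goals_against)=4

Jaipur | 6 ; Nairobi | 1 ; Fresno | 3 ; Delhi | 4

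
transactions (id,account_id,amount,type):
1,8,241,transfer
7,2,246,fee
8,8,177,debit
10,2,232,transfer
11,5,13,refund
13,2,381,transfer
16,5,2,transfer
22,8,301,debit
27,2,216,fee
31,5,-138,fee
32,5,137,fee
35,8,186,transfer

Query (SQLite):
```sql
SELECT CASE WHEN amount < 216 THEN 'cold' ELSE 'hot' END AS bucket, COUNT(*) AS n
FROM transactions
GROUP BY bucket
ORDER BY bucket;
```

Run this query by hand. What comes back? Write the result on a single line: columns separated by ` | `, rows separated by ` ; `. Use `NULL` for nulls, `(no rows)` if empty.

Bucket rows by amount < 216 → 'cold' else 'hot'; count each bucket.

cold | 6 ; hot | 6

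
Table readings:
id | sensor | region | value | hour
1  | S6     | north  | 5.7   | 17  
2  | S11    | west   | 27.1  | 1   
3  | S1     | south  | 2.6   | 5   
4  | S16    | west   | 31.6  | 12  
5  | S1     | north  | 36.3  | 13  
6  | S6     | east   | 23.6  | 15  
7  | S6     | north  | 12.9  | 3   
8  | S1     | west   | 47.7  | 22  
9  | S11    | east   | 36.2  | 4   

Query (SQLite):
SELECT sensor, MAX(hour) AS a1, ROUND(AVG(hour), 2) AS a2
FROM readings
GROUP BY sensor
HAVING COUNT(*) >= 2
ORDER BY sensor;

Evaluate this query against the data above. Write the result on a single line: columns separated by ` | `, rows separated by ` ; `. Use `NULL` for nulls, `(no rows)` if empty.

S1 | 22 | 13.33 ; S11 | 4 | 2.5 ; S6 | 17 | 11.67

Group readings by sensor.
Per group compute: MAX(hour), ROUND(AVG(hour), 2).
HAVING: drop groups with fewer than 2 rows.
  S1: ids {3, 5, 8} → MAX(hour)=22, ROUND(AVG(hour), 2)=13.33
  S11: ids {2, 9} → MAX(hour)=4, ROUND(AVG(hour), 2)=2.5
  S16: ids {4} → MAX(hour)=12, ROUND(AVG(hour), 2)=12
  S6: ids {1, 6, 7} → MAX(hour)=17, ROUND(AVG(hour), 2)=11.67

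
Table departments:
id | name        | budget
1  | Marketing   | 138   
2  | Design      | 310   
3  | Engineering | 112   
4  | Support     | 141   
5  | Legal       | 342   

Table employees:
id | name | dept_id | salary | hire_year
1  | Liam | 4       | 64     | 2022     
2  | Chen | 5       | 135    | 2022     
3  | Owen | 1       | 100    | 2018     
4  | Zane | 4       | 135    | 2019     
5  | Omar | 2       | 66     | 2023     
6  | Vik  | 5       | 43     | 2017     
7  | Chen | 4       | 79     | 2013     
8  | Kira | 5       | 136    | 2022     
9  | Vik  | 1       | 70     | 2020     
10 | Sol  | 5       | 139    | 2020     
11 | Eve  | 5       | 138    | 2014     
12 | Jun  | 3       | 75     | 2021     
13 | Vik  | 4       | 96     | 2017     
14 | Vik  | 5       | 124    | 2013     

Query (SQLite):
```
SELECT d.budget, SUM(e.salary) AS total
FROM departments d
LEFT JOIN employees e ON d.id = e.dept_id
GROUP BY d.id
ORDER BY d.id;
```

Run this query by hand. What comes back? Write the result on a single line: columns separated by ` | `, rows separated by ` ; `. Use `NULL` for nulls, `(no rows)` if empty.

138 | 170 ; 310 | 66 ; 112 | 75 ; 141 | 374 ; 342 | 715

LEFT JOIN keeps every departments row; unmatched ones get NULL for employees columns.
Group by departments.id and compute SUM(e.salary). SUM over an all-NULL group is NULL.
  1: ids {3, 9} → SUM(e.salary)=170
  2: ids {5} → SUM(e.salary)=66
  3: ids {12} → SUM(e.salary)=75
  4: ids {1, 4, 7, 13} → SUM(e.salary)=374
  5: ids {2, 6, 8, 10, 11, 14} → SUM(e.salary)=715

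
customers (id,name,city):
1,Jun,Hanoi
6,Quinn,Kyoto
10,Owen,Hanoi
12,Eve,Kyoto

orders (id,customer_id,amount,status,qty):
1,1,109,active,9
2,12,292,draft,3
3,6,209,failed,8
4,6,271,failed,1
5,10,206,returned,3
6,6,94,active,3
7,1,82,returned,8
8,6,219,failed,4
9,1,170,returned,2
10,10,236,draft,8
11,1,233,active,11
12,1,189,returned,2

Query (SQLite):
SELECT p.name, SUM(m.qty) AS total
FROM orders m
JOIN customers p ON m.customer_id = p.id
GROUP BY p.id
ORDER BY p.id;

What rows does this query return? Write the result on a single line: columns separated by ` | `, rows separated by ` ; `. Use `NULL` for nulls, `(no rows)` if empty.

Jun | 32 ; Quinn | 16 ; Owen | 11 ; Eve | 3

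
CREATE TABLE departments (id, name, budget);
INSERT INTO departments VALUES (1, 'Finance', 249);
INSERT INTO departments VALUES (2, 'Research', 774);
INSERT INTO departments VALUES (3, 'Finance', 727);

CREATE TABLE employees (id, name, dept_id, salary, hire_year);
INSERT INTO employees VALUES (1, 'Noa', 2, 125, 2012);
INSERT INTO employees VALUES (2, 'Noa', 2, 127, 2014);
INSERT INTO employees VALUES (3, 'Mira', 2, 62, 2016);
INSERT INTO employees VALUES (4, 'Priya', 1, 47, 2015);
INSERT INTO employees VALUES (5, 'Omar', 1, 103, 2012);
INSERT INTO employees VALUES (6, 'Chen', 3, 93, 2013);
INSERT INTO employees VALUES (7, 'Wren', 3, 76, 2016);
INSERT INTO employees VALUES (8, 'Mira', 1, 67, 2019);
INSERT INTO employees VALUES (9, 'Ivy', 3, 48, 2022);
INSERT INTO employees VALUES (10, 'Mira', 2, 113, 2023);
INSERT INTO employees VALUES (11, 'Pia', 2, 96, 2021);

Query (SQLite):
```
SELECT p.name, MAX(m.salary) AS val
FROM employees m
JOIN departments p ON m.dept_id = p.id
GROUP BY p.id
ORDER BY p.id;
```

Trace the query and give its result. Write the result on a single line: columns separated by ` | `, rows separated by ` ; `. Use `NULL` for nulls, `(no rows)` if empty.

Finance | 103 ; Research | 127 ; Finance | 93

Join each employees row to its departments via dept_id.
Group joined rows by departments.id; compute MAX(m.salary) per group.
  1: ids {4, 5, 8} → MAX(m.salary)=103
  2: ids {1, 2, 3, 10, 11} → MAX(m.salary)=127
  3: ids {6, 7, 9} → MAX(m.salary)=93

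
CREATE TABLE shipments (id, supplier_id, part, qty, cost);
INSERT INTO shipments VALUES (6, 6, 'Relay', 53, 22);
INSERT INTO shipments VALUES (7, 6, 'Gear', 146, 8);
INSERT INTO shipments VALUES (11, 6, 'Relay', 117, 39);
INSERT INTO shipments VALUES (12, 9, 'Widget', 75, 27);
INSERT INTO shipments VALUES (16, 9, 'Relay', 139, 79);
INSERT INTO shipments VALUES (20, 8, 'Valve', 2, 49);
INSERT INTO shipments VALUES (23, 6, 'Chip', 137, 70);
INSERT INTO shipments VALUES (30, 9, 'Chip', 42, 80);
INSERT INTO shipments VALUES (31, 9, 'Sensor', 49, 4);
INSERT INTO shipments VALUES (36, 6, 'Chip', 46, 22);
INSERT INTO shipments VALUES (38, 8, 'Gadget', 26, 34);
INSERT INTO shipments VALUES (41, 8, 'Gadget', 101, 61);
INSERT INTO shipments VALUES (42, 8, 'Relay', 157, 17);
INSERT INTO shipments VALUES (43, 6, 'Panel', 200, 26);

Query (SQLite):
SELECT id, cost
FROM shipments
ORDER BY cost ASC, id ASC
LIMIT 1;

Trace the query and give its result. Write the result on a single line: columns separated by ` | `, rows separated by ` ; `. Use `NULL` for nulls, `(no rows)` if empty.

Sort by cost asc, tiebreak id asc: (4, id=31), (8, id=7), (17, id=42), (22, id=6) …. Take first 1.

31 | 4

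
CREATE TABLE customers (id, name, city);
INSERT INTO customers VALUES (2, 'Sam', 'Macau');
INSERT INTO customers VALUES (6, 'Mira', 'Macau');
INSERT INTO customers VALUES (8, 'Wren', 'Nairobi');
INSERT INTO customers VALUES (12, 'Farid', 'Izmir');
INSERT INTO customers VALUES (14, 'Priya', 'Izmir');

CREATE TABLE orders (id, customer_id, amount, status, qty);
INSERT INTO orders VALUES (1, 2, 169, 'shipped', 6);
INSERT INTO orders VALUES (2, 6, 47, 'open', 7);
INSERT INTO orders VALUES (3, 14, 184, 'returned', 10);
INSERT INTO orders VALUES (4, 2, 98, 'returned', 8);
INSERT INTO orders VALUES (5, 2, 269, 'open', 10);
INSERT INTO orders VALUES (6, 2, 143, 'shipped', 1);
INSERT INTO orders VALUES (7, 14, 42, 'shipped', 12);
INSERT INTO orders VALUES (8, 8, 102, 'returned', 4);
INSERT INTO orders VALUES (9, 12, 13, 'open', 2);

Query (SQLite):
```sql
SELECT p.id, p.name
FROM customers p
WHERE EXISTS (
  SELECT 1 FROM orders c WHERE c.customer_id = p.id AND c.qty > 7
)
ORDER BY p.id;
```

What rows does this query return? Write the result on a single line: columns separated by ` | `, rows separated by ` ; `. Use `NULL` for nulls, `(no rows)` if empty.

2 | Sam ; 14 | Priya

For each customers row, check whether any orders with matching customer_id has qty > 7.
Keep rows where that is true.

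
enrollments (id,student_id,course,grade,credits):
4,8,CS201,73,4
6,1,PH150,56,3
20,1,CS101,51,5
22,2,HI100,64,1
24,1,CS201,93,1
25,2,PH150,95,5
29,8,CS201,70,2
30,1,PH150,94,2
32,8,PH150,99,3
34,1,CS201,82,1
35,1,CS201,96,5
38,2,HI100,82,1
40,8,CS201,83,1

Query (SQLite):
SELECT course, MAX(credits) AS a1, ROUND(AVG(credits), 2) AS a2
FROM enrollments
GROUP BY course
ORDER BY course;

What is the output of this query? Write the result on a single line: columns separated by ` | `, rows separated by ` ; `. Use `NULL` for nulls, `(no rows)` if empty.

CS101 | 5 | 5 ; CS201 | 5 | 2.33 ; HI100 | 1 | 1 ; PH150 | 5 | 3.25

Group enrollments by course.
Per group compute: MAX(credits), ROUND(AVG(credits), 2).
  CS101: ids {20} → MAX(credits)=5, ROUND(AVG(credits), 2)=5
  CS201: ids {4, 24, 29, 34, 35, 40} → MAX(credits)=5, ROUND(AVG(credits), 2)=2.33
  HI100: ids {22, 38} → MAX(credits)=1, ROUND(AVG(credits), 2)=1
  PH150: ids {6, 25, 30, 32} → MAX(credits)=5, ROUND(AVG(credits), 2)=3.25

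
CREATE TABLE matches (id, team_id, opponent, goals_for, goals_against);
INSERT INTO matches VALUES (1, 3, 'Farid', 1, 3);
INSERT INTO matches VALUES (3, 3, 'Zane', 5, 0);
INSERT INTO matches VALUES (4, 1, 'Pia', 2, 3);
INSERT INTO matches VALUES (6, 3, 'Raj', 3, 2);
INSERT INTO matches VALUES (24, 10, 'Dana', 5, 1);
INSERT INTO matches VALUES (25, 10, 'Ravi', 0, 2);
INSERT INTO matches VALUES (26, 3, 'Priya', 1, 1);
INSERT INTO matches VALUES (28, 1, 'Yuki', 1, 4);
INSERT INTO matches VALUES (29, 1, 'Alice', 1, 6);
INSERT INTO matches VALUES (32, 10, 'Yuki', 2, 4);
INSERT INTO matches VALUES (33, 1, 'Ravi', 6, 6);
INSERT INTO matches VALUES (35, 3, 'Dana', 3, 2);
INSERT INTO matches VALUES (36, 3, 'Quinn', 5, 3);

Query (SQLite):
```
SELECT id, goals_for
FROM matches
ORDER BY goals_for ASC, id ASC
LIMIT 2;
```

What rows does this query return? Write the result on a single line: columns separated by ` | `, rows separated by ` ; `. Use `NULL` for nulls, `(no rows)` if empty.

Sort by goals_for asc, tiebreak id asc: (0, id=25), (1, id=1), (1, id=26), (1, id=28), (1, id=29) …. Take first 2.

25 | 0 ; 1 | 1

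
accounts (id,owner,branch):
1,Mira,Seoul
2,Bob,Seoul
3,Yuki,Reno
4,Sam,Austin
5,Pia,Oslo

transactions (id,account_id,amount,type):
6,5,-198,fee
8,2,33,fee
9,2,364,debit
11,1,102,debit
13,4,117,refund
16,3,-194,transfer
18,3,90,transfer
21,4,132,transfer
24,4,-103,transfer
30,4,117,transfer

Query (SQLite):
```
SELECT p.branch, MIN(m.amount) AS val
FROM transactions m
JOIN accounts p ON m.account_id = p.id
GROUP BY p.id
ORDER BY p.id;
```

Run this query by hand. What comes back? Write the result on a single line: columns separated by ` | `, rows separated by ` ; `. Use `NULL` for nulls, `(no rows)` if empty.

Join each transactions row to its accounts via account_id.
Group joined rows by accounts.id; compute MIN(m.amount) per group.
  1: ids {11} → MIN(m.amount)=102
  2: ids {8, 9} → MIN(m.amount)=33
  3: ids {16, 18} → MIN(m.amount)=-194
  4: ids {13, 21, 24, 30} → MIN(m.amount)=-103
  5: ids {6} → MIN(m.amount)=-198

Seoul | 102 ; Seoul | 33 ; Reno | -194 ; Austin | -103 ; Oslo | -198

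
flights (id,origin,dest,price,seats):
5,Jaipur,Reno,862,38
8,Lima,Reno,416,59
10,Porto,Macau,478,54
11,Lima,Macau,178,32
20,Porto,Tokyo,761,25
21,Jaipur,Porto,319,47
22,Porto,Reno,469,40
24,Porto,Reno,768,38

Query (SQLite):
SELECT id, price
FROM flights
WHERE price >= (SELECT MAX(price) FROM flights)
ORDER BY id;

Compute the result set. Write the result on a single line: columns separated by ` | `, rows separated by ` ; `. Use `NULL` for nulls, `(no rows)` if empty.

Scalar subquery: MAX(price) over all flights rows = 862.
Keep rows where price >= that value.

5 | 862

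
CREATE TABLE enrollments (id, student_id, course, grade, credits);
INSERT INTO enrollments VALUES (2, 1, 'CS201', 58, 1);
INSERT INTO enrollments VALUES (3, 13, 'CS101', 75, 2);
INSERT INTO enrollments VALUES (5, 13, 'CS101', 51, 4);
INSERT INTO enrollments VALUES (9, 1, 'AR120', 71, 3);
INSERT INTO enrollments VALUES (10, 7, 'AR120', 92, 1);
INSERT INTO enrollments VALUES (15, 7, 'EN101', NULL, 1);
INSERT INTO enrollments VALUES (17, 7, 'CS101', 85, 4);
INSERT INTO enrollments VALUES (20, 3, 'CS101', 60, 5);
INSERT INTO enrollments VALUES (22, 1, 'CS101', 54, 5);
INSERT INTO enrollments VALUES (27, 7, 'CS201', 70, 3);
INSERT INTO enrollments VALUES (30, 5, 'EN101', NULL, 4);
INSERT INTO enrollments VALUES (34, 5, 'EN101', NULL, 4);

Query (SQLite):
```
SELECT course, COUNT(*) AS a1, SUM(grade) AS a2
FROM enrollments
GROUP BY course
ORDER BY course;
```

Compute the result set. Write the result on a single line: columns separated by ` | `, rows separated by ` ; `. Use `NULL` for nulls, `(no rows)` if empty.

Group enrollments by course.
Per group compute: COUNT(*), SUM(grade).
  AR120: ids {9, 10} → COUNT(*)=2, SUM(grade)=163
  CS101: ids {3, 5, 17, 20, 22} → COUNT(*)=5, SUM(grade)=325
  CS201: ids {2, 27} → COUNT(*)=2, SUM(grade)=128
  EN101: ids {15, 30, 34} → COUNT(*)=3, SUM(grade)=NULL

AR120 | 2 | 163 ; CS101 | 5 | 325 ; CS201 | 2 | 128 ; EN101 | 3 | NULL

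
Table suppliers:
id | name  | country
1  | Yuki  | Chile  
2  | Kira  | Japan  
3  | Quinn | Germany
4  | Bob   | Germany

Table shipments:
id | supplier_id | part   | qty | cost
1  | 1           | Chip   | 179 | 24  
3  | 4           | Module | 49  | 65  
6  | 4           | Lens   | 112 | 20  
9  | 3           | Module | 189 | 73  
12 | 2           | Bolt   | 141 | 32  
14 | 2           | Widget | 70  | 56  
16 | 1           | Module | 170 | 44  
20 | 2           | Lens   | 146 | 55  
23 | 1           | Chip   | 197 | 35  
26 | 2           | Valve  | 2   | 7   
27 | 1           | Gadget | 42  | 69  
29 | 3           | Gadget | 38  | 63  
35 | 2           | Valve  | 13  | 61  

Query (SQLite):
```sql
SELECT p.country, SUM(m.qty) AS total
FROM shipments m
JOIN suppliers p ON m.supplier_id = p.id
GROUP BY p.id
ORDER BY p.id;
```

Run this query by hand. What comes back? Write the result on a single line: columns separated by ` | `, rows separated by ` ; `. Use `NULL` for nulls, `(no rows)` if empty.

Chile | 588 ; Japan | 372 ; Germany | 227 ; Germany | 161

Join each shipments row to its suppliers via supplier_id.
Group joined rows by suppliers.id; compute SUM(m.qty) per group.
  1: ids {1, 16, 23, 27} → SUM(m.qty)=588
  2: ids {12, 14, 20, 26, 35} → SUM(m.qty)=372
  3: ids {9, 29} → SUM(m.qty)=227
  4: ids {3, 6} → SUM(m.qty)=161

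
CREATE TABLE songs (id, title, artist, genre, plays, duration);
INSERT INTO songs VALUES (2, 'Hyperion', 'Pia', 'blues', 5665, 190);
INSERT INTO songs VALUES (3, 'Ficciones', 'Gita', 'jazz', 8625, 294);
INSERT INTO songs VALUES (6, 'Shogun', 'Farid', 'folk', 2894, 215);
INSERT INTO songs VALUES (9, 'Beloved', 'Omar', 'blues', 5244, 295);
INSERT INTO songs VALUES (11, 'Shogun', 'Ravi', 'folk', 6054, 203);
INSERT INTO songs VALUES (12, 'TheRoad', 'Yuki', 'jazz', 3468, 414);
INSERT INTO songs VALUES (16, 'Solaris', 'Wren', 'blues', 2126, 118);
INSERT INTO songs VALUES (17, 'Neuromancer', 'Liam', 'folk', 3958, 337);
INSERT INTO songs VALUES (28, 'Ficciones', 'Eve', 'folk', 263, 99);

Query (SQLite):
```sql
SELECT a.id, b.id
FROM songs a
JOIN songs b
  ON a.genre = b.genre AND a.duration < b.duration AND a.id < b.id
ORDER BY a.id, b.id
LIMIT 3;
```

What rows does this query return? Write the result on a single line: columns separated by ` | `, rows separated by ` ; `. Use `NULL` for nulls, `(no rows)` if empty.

2 | 9 ; 3 | 12 ; 6 | 17

Pairs (a,b) with same genre, a.duration < b.duration, a.id < b.id.
genre groups: blues:{2,9,16} folk:{6,11,17,28} jazz:{3,12}
Ordered by (a.id, b.id); first 3.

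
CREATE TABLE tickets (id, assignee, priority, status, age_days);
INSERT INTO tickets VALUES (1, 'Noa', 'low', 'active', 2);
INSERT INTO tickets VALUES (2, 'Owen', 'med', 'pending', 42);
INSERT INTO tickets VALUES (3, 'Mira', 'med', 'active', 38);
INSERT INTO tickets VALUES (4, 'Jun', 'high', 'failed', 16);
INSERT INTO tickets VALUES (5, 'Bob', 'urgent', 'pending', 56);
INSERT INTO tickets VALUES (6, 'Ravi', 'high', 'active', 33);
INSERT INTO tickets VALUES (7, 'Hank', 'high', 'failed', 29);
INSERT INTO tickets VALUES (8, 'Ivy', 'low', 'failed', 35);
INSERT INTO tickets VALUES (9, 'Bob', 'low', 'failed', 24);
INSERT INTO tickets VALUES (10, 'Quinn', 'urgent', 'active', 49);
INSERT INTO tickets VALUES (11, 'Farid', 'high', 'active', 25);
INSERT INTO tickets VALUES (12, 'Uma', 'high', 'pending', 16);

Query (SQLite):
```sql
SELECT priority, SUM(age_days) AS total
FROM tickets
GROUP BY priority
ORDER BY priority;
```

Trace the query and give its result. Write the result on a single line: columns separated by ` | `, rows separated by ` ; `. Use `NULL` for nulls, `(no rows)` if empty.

high | 119 ; low | 61 ; med | 80 ; urgent | 105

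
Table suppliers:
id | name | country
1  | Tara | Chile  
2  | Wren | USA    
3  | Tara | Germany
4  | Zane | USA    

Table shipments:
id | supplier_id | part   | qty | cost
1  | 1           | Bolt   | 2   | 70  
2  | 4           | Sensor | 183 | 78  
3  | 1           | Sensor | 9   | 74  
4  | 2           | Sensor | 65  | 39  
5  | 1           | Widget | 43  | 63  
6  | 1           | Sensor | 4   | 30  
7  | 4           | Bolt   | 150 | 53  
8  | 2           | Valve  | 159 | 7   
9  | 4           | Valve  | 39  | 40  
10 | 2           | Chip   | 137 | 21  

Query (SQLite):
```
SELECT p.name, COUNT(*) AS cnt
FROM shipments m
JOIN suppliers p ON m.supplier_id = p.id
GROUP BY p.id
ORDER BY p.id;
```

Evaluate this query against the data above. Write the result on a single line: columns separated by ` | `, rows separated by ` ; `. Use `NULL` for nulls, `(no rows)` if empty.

Join each shipments row to its suppliers via supplier_id.
Group joined rows by suppliers.id; compute COUNT(*) per group.
  1: ids {1, 3, 5, 6} → COUNT(*)=4
  2: ids {4, 8, 10} → COUNT(*)=3
  4: ids {2, 7, 9} → COUNT(*)=3

Tara | 4 ; Wren | 3 ; Zane | 3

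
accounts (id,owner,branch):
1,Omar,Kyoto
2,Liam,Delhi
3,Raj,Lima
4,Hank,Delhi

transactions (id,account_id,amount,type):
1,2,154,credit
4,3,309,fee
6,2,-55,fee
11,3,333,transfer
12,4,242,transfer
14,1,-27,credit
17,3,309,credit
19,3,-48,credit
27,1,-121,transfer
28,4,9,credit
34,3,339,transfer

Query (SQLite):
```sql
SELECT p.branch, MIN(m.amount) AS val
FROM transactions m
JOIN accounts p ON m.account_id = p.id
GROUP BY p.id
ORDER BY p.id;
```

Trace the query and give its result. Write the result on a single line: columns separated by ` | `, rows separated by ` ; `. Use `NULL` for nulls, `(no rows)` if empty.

Join each transactions row to its accounts via account_id.
Group joined rows by accounts.id; compute MIN(m.amount) per group.
  1: ids {14, 27} → MIN(m.amount)=-121
  2: ids {1, 6} → MIN(m.amount)=-55
  3: ids {4, 11, 17, 19, 34} → MIN(m.amount)=-48
  4: ids {12, 28} → MIN(m.amount)=9

Kyoto | -121 ; Delhi | -55 ; Lima | -48 ; Delhi | 9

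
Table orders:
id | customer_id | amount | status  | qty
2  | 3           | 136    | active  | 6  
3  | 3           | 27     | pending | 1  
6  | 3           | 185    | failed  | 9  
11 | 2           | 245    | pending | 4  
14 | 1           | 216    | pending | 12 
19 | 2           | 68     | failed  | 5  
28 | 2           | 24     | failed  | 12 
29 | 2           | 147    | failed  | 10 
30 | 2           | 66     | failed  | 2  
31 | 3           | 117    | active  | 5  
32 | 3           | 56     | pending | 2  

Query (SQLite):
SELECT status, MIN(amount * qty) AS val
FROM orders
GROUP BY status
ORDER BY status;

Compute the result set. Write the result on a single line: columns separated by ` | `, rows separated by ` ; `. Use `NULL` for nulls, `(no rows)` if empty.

active | 585 ; failed | 132 ; pending | 27

For each row compute amount * qty.
Group by status; take MIN of the expression per group.
  active: ids {2, 31} → MIN(amount * qty)=585
  failed: ids {6, 19, 28, 29, 30} → MIN(amount * qty)=132
  pending: ids {3, 11, 14, 32} → MIN(amount * qty)=27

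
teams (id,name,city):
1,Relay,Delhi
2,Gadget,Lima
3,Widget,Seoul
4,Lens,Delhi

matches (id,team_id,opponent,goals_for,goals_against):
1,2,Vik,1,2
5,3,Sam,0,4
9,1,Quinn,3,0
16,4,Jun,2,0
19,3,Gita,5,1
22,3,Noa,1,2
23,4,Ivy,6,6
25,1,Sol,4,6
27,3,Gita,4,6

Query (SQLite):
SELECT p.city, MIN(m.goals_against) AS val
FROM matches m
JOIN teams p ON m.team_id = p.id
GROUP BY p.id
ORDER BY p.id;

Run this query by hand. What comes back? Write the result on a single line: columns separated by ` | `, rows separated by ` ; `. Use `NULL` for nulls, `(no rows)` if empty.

Join each matches row to its teams via team_id.
Group joined rows by teams.id; compute MIN(m.goals_against) per group.
  1: ids {9, 25} → MIN(m.goals_against)=0
  2: ids {1} → MIN(m.goals_against)=2
  3: ids {5, 19, 22, 27} → MIN(m.goals_against)=1
  4: ids {16, 23} → MIN(m.goals_against)=0

Delhi | 0 ; Lima | 2 ; Seoul | 1 ; Delhi | 0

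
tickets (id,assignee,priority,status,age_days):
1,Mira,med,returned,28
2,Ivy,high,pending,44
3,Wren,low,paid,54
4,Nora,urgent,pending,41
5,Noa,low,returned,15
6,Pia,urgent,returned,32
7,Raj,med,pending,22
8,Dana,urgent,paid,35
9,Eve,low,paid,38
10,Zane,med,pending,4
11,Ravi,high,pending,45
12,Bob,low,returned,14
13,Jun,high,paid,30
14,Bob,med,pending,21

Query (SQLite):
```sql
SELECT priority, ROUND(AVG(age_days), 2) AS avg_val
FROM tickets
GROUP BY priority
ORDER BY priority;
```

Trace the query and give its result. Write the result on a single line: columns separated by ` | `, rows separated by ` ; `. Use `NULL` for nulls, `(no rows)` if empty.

Partition tickets by priority; compute ROUND(AVG(age_days), 2) within each group.
  high: ids {2, 11, 13} → ROUND(AVG(age_days), 2)=39.67
  low: ids {3, 5, 9, 12} → ROUND(AVG(age_days), 2)=30.25
  med: ids {1, 7, 10, 14} → ROUND(AVG(age_days), 2)=18.75
  urgent: ids {4, 6, 8} → ROUND(AVG(age_days), 2)=36

high | 39.67 ; low | 30.25 ; med | 18.75 ; urgent | 36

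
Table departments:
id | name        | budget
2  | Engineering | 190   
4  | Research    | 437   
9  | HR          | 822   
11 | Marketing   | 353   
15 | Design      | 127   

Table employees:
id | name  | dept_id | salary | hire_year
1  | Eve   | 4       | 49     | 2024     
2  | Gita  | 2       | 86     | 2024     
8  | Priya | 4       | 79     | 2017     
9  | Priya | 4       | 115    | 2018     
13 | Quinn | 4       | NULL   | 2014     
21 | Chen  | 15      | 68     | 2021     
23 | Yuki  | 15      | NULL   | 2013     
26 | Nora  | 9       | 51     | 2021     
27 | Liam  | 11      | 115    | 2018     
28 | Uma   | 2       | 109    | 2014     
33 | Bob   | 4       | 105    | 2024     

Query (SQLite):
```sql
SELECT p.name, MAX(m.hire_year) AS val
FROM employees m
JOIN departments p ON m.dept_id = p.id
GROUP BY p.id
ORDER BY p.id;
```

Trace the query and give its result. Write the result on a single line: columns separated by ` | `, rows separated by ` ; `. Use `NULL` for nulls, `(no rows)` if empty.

Join each employees row to its departments via dept_id.
Group joined rows by departments.id; compute MAX(m.hire_year) per group.
  2: ids {2, 28} → MAX(m.hire_year)=2024
  4: ids {1, 8, 9, 13, 33} → MAX(m.hire_year)=2024
  9: ids {26} → MAX(m.hire_year)=2021
  11: ids {27} → MAX(m.hire_year)=2018
  15: ids {21, 23} → MAX(m.hire_year)=2021

Engineering | 2024 ; Research | 2024 ; HR | 2021 ; Marketing | 2018 ; Design | 2021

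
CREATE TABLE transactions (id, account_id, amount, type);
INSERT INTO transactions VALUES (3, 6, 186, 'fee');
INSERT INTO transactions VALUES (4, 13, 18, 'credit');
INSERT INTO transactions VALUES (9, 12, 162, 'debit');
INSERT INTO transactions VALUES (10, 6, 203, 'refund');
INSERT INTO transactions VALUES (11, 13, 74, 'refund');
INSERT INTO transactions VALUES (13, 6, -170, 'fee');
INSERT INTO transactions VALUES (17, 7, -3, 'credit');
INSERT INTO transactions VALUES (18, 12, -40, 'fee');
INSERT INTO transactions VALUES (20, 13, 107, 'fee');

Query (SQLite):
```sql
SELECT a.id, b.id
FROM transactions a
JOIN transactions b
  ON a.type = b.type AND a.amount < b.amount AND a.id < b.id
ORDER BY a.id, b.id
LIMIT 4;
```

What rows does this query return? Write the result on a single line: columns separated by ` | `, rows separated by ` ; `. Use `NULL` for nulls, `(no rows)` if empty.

13 | 18 ; 13 | 20 ; 18 | 20

Pairs (a,b) with same type, a.amount < b.amount, a.id < b.id.
type groups: credit:{4,17} debit:{9} fee:{3,13,18,20} refund:{10,11}
Ordered by (a.id, b.id); first 4.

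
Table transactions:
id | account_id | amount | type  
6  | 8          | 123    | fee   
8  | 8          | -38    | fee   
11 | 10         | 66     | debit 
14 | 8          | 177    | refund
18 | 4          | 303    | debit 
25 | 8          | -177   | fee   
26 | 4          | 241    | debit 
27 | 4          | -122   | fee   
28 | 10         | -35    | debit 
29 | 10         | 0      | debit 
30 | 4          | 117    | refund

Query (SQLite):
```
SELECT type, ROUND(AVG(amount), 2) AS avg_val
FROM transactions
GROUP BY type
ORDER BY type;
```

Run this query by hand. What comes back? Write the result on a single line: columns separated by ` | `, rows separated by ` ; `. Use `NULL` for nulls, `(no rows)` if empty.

debit | 115 ; fee | -53.5 ; refund | 147

Partition transactions by type; compute ROUND(AVG(amount), 2) within each group.
  debit: ids {11, 18, 26, 28, 29} → ROUND(AVG(amount), 2)=115
  fee: ids {6, 8, 25, 27} → ROUND(AVG(amount), 2)=-53.5
  refund: ids {14, 30} → ROUND(AVG(amount), 2)=147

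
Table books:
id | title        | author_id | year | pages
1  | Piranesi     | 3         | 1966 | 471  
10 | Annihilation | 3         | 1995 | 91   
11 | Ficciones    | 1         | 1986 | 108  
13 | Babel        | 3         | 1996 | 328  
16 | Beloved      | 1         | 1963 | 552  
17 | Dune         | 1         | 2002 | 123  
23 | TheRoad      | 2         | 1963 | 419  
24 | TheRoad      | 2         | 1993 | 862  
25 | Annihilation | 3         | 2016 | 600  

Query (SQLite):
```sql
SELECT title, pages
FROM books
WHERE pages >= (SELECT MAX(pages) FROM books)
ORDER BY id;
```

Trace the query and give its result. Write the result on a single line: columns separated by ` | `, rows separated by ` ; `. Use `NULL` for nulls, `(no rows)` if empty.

TheRoad | 862

Scalar subquery: MAX(pages) over all books rows = 862.
Keep rows where pages >= that value.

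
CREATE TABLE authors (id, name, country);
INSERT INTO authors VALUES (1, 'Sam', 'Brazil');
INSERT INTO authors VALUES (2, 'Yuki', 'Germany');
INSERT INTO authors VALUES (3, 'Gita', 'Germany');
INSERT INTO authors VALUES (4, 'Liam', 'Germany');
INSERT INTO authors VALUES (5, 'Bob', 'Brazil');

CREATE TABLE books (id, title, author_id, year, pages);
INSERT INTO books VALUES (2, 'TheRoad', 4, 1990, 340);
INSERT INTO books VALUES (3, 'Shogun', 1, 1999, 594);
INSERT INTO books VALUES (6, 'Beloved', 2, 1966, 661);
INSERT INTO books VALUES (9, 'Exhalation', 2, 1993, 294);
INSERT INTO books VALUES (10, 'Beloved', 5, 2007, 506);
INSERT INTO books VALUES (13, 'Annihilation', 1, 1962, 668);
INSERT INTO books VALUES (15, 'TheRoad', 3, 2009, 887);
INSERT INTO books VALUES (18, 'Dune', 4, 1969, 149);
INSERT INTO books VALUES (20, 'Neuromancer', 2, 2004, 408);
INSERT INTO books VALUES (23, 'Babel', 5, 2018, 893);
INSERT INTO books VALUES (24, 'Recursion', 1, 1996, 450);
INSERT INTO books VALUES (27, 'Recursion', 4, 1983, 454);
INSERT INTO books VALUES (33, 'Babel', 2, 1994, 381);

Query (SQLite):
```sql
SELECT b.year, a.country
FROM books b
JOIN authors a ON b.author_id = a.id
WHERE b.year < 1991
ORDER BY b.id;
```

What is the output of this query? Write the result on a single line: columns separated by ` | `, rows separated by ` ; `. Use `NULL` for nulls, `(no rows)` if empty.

Each books row matches the authors row where author_id = authors.id.
Then keep rows with b.year < 1991.

1990 | Germany ; 1966 | Germany ; 1962 | Brazil ; 1969 | Germany ; 1983 | Germany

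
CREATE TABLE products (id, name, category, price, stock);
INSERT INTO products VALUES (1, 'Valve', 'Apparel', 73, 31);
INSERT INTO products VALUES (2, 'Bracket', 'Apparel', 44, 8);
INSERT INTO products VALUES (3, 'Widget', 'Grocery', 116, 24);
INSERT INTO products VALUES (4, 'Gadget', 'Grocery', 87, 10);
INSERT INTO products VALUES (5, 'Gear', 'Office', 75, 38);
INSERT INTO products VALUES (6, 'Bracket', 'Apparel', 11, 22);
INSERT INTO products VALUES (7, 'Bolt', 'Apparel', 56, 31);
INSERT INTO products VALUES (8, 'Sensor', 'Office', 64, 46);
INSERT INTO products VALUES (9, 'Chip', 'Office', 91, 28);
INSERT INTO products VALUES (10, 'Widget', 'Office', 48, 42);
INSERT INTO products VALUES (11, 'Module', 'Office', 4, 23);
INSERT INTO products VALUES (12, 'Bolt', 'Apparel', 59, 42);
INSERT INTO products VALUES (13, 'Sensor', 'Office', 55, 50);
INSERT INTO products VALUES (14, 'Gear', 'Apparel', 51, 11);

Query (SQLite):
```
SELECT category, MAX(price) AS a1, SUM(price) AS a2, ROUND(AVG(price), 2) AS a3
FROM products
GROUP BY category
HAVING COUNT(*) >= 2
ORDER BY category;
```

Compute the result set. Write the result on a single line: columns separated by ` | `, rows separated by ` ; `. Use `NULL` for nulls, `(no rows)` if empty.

Group products by category.
Per group compute: MAX(price), SUM(price), ROUND(AVG(price), 2).
HAVING: drop groups with fewer than 2 rows.
  Apparel: ids {1, 2, 6, 7, 12, 14} → MAX(price)=73, SUM(price)=294, ROUND(AVG(price), 2)=49
  Grocery: ids {3, 4} → MAX(price)=116, SUM(price)=203, ROUND(AVG(price), 2)=101.5
  Office: ids {5, 8, 9, 10, 11, 13} → MAX(price)=91, SUM(price)=337, ROUND(AVG(price), 2)=56.17

Apparel | 73 | 294 | 49 ; Grocery | 116 | 203 | 101.5 ; Office | 91 | 337 | 56.17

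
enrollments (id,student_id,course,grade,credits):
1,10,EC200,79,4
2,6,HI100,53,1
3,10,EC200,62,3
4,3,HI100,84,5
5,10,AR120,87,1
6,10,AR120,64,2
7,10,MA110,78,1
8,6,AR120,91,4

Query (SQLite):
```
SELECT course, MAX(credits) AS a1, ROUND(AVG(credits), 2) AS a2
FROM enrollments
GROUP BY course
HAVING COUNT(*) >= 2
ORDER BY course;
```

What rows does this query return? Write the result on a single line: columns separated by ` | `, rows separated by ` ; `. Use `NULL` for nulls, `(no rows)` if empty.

AR120 | 4 | 2.33 ; EC200 | 4 | 3.5 ; HI100 | 5 | 3

Group enrollments by course.
Per group compute: MAX(credits), ROUND(AVG(credits), 2).
HAVING: drop groups with fewer than 2 rows.
  AR120: ids {5, 6, 8} → MAX(credits)=4, ROUND(AVG(credits), 2)=2.33
  EC200: ids {1, 3} → MAX(credits)=4, ROUND(AVG(credits), 2)=3.5
  HI100: ids {2, 4} → MAX(credits)=5, ROUND(AVG(credits), 2)=3
  MA110: ids {7} → MAX(credits)=1, ROUND(AVG(credits), 2)=1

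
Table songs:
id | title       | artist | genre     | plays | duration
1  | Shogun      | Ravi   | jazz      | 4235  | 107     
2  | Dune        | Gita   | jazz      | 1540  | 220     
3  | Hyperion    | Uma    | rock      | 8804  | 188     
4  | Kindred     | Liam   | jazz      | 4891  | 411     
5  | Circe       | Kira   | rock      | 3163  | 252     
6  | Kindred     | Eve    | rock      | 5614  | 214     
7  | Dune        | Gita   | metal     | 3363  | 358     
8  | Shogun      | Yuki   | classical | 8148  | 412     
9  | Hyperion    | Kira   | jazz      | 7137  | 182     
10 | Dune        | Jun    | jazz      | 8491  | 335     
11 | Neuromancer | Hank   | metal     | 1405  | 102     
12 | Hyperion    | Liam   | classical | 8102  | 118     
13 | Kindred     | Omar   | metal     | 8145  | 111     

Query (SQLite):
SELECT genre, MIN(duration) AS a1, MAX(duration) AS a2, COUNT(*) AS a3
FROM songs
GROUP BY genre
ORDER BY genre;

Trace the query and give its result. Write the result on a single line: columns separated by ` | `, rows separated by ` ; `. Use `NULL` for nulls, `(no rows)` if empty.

Group songs by genre.
Per group compute: MIN(duration), MAX(duration), COUNT(*).
  classical: ids {8, 12} → MIN(duration)=118, MAX(duration)=412, COUNT(*)=2
  jazz: ids {1, 2, 4, 9, 10} → MIN(duration)=107, MAX(duration)=411, COUNT(*)=5
  metal: ids {7, 11, 13} → MIN(duration)=102, MAX(duration)=358, COUNT(*)=3
  rock: ids {3, 5, 6} → MIN(duration)=188, MAX(duration)=252, COUNT(*)=3

classical | 118 | 412 | 2 ; jazz | 107 | 411 | 5 ; metal | 102 | 358 | 3 ; rock | 188 | 252 | 3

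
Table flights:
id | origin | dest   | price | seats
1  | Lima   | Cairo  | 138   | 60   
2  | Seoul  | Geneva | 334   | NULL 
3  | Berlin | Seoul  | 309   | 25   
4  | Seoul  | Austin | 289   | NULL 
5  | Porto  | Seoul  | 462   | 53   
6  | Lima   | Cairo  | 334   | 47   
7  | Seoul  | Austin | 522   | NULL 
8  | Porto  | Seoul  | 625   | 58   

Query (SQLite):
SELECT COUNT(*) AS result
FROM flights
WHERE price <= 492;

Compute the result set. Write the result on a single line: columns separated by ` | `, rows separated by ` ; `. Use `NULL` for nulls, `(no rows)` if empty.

Rows where price <= 492 → price values: [138, 334, 309, 289, 462, 334].
COUNT(*) counts rows → 6.

6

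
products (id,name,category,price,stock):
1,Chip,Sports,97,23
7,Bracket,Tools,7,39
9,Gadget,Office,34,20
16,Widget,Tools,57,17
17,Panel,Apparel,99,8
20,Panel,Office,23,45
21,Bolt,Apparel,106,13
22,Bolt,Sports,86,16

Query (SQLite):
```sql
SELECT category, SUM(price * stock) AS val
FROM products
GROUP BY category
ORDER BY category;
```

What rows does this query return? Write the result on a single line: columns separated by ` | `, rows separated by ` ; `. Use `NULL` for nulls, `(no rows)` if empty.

For each row compute price * stock.
Group by category; take SUM of the expression per group.
  Apparel: ids {17, 21} → SUM(price * stock)=2170
  Office: ids {9, 20} → SUM(price * stock)=1715
  Sports: ids {1, 22} → SUM(price * stock)=3607
  Tools: ids {7, 16} → SUM(price * stock)=1242

Apparel | 2170 ; Office | 1715 ; Sports | 3607 ; Tools | 1242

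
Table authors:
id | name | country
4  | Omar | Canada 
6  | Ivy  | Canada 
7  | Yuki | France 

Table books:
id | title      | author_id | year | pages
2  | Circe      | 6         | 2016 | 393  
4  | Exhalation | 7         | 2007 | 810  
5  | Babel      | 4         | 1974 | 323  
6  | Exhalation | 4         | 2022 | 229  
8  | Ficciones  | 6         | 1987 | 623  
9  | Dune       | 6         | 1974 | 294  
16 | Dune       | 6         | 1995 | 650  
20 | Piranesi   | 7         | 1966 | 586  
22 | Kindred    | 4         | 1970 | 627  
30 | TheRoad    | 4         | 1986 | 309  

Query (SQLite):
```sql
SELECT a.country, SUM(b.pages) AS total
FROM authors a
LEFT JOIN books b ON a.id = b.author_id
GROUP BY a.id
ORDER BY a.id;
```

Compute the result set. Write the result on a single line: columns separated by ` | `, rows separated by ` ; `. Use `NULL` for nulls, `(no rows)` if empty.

Canada | 1488 ; Canada | 1960 ; France | 1396

LEFT JOIN keeps every authors row; unmatched ones get NULL for books columns.
Group by authors.id and compute SUM(b.pages). SUM over an all-NULL group is NULL.
  4: ids {5, 6, 22, 30} → SUM(b.pages)=1488
  6: ids {2, 8, 9, 16} → SUM(b.pages)=1960
  7: ids {4, 20} → SUM(b.pages)=1396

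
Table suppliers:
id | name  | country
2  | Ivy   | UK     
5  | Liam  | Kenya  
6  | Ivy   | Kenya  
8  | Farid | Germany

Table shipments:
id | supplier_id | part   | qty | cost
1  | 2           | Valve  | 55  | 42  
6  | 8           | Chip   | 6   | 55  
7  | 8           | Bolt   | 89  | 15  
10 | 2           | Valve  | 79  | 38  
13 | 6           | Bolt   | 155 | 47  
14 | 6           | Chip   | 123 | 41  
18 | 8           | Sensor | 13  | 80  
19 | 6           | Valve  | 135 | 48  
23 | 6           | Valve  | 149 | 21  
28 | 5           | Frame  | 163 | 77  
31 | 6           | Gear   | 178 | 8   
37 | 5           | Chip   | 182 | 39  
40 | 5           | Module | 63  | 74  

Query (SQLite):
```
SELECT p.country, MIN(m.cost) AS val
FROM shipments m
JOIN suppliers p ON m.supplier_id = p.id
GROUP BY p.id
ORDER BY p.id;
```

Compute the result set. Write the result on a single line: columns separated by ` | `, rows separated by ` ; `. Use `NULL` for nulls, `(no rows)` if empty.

Join each shipments row to its suppliers via supplier_id.
Group joined rows by suppliers.id; compute MIN(m.cost) per group.
  2: ids {1, 10} → MIN(m.cost)=38
  5: ids {28, 37, 40} → MIN(m.cost)=39
  6: ids {13, 14, 19, 23, 31} → MIN(m.cost)=8
  8: ids {6, 7, 18} → MIN(m.cost)=15

UK | 38 ; Kenya | 39 ; Kenya | 8 ; Germany | 15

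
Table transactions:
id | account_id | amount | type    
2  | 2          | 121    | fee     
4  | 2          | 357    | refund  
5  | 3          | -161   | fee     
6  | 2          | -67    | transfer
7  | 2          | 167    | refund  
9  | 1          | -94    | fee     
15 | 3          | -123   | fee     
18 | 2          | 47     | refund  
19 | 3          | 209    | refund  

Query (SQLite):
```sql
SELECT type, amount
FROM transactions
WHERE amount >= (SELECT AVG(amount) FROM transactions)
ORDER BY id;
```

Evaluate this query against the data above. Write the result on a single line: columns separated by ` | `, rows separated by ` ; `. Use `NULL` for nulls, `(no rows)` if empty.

Scalar subquery: AVG(amount) over all transactions rows = 50.666667 (≈; comparison uses full precision).
Keep rows where amount >= that value.

fee | 121 ; refund | 357 ; refund | 167 ; refund | 209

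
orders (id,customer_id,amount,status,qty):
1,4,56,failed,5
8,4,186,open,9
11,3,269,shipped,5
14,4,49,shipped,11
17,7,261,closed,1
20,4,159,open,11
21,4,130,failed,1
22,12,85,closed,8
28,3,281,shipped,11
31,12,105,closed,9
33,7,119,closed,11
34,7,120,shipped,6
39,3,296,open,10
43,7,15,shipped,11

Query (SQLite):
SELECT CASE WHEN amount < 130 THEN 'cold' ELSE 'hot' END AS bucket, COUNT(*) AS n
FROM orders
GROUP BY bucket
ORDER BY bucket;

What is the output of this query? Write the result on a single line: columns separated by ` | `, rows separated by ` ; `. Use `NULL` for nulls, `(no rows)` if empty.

Bucket rows by amount < 130 → 'cold' else 'hot'; count each bucket.

cold | 7 ; hot | 7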